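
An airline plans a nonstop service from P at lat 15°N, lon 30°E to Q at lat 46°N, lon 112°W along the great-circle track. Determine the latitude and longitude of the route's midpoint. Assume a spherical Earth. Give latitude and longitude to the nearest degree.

Write both endpoints as unit vectors p₁, p₂ with components (cos φ cos λ, cos φ sin λ, sin φ).
The central angle between the endpoints is δ = arccos(p₁·p₂) ≈ 1.920 rad (110.0°).
Interpolate at f = 1/2 with slerp weights a = sin((1−f)δ)/sin δ ≈ 0.872, b = sin(fδ)/sin δ ≈ 0.872.
p = a·p₁ + b·p₂ ≈ (0.503, -0.141, 0.853); φ = arcsin(p_z) ≈ 58.54°, λ = atan2(p_y, p_x) ≈ -15.62°.

≈ lat 59°N, lon 16°W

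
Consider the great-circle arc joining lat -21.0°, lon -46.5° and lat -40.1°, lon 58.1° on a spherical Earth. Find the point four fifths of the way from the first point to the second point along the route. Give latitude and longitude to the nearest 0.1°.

≈ lat -45.4°, lon 35.4°

Write both endpoints as unit vectors p₁, p₂ with components (cos φ cos λ, cos φ sin λ, sin φ).
The central angle between the endpoints is δ = arccos(p₁·p₂) ≈ 1.520 rad (87.1°).
Interpolate at f = 4/5 with slerp weights a = sin((1−f)δ)/sin δ ≈ 0.300, b = sin(fδ)/sin δ ≈ 0.939.
p = a·p₁ + b·p₂ ≈ (0.572, 0.407, -0.712); φ = arcsin(p_z) ≈ -45.41°, λ = atan2(p_y, p_x) ≈ 35.41°.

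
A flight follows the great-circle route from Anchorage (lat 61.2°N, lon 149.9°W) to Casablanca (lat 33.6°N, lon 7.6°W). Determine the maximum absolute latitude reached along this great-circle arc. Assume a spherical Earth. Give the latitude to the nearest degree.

The great circle lies in the plane with unit normal n̂ = (p₁ × p₂)/|p₁ × p₂|.
Here n̂_z ≈ +0.249; the vertex latitude is φ_max = arccos|n̂_z| ≈ 75.6°.
Check via Clairaut: cos φ_max = |cos φ₁| · sin C = cos(61.2°)·sin(31.1°) ≈ 0.249, again giving ≈ 75.6°.

≈ 76°N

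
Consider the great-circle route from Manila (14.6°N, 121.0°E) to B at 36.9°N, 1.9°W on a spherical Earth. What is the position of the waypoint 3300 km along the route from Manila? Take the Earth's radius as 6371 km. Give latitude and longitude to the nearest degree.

Convert each endpoint to a unit vector on the sphere (x = cos φ cos λ, y = cos φ sin λ, z = sin φ).
The central angle between the endpoints is δ = arccos(p₁·p₂) ≈ 1.843 rad (105.6°). The total great-circle distance is δ·R ≈ 1.843 × 6371 ≈ 11743 km, so the target fraction is f = 3300/11743 ≈ 0.281.
Interpolate at f ≈ 0.281 with slerp weights a = sin((1−f)δ)/sin δ ≈ 1.007, b = sin(fδ)/sin δ ≈ 0.514.
p = a·p₁ + b·p₂ ≈ (-0.091, 0.822, 0.563); φ = arcsin(p_z) ≈ 34.23°, λ = atan2(p_y, p_x) ≈ 96.32°.

≈ 34°N, 96°E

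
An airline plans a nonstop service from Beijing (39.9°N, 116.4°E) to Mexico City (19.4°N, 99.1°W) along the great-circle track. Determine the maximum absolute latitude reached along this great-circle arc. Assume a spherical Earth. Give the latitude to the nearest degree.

≈ 63°N

The great circle lies in the plane with unit normal n̂ = (p₁ × p₂)/|p₁ × p₂|.
Here n̂_z ≈ +0.453; the vertex latitude is φ_max = arccos|n̂_z| ≈ 63.0°.
Check via Clairaut: cos φ_max = |cos φ₁| · sin C = cos(39.9°)·sin(36.2°) ≈ 0.453, again giving ≈ 63.0°.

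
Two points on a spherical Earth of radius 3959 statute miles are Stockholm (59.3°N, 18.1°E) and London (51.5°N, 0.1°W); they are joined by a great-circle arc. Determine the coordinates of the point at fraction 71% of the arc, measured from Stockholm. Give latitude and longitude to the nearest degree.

≈ 54°N, 4°E

Convert each endpoint to a unit vector on the sphere (x = cos φ cos λ, y = cos φ sin λ, z = sin φ).
The central angle between the endpoints is δ = arccos(p₁·p₂) ≈ 0.225 rad (12.9°).
Interpolate at f = 0.71 with slerp weights a = sin((1−f)δ)/sin δ ≈ 0.292, b = sin(fδ)/sin δ ≈ 0.713.
p = a·p₁ + b·p₂ ≈ (0.586, 0.046, 0.809); φ = arcsin(p_z) ≈ 54.03°, λ = atan2(p_y, p_x) ≈ 4.45°.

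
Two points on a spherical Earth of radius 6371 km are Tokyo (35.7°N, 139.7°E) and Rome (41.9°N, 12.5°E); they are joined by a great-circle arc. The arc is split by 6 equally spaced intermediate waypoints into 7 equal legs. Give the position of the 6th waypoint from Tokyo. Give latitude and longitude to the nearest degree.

≈ 51°N, 25°E

Convert each endpoint to a unit vector on the sphere (x = cos φ cos λ, y = cos φ sin λ, z = sin φ).
The central angle between the endpoints is δ = arccos(p₁·p₂) ≈ 1.547 rad (88.6°).
Interpolate at f = 6/7 with slerp weights a = sin((1−f)δ)/sin δ ≈ 0.219, b = sin(fδ)/sin δ ≈ 0.970.
p = a·p₁ + b·p₂ ≈ (0.569, 0.271, 0.776); φ = arcsin(p_z) ≈ 50.89°, λ = atan2(p_y, p_x) ≈ 25.49°.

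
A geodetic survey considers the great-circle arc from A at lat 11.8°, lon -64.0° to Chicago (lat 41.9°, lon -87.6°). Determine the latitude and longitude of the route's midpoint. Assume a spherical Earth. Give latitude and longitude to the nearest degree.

≈ lat 27°, lon -74°

The haversine formula gives a central angle δ ≈ 0.636 rad (36.5°) between the endpoints.
Interpolate at f = 1/2 with slerp weights a = sin((1−f)δ)/sin δ ≈ 0.526, b = sin(fδ)/sin δ ≈ 0.526.
p = a·p₁ + b·p₂ ≈ (0.242, -0.855, 0.459); φ = arcsin(p_z) ≈ 27.34°, λ = atan2(p_y, p_x) ≈ -74.17°.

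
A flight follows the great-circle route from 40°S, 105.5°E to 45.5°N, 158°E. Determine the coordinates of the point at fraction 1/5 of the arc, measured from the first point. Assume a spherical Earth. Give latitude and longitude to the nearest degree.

≈ 23°S, 117°E

Write both endpoints as unit vectors p₁, p₂ with components (cos φ cos λ, cos φ sin λ, sin φ).
The central angle between the endpoints is δ = arccos(p₁·p₂) ≈ 1.703 rad (97.6°).
Interpolate at f = 1/5 with slerp weights a = sin((1−f)δ)/sin δ ≈ 0.987, b = sin(fδ)/sin δ ≈ 0.337.
p = a·p₁ + b·p₂ ≈ (-0.421, 0.817, -0.394); φ = arcsin(p_z) ≈ -23.21°, λ = atan2(p_y, p_x) ≈ 117.26°.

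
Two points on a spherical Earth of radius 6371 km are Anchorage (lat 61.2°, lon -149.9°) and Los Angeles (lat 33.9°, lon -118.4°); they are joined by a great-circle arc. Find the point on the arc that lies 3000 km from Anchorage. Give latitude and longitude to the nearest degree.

≈ lat 40°, lon -122°

Write both endpoints as unit vectors p₁, p₂ with components (cos φ cos λ, cos φ sin λ, sin φ).
The central angle between the endpoints is δ = arccos(p₁·p₂) ≈ 0.592 rad (33.9°). The total great-circle distance is δ·R ≈ 0.592 × 6371 ≈ 3773 km, so the target fraction is f = 3000/3773 ≈ 0.795.
Interpolate at f ≈ 0.795 with slerp weights a = sin((1−f)δ)/sin δ ≈ 0.217, b = sin(fδ)/sin δ ≈ 0.813.
p = a·p₁ + b·p₂ ≈ (-0.411, -0.646, 0.643); φ = arcsin(p_z) ≈ 40.04°, λ = atan2(p_y, p_x) ≈ -122.49°.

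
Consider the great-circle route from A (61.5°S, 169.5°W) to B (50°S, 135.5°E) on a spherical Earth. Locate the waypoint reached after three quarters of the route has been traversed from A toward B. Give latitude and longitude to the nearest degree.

≈ (55°S, 146°E)

Write both endpoints as unit vectors p₁, p₂ with components (cos φ cos λ, cos φ sin λ, sin φ).
The central angle between the endpoints is δ = arccos(p₁·p₂) ≈ 0.556 rad (31.9°).
Interpolate at f = 3/4 with slerp weights a = sin((1−f)δ)/sin δ ≈ 0.263, b = sin(fδ)/sin δ ≈ 0.767.
p = a·p₁ + b·p₂ ≈ (-0.475, 0.323, -0.819); φ = arcsin(p_z) ≈ -54.94°, λ = atan2(p_y, p_x) ≈ 145.79°.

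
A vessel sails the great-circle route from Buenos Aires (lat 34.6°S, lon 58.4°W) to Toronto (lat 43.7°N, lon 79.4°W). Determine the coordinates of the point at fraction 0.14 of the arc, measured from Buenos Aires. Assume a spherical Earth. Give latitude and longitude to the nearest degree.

≈ lat 24°S, lon 62°W

Write both endpoints as unit vectors p₁, p₂ with components (cos φ cos λ, cos φ sin λ, sin φ).
The central angle between the endpoints is δ = arccos(p₁·p₂) ≈ 1.407 rad (80.6°).
Interpolate at f = 0.14 with slerp weights a = sin((1−f)δ)/sin δ ≈ 0.948, b = sin(fδ)/sin δ ≈ 0.198.
p = a·p₁ + b·p₂ ≈ (0.435, -0.806, -0.401); φ = arcsin(p_z) ≈ -23.67°, λ = atan2(p_y, p_x) ≈ -61.62°.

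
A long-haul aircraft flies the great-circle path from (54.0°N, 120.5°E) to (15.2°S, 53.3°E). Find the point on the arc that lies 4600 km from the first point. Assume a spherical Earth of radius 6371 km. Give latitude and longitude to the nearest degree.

≈ (25°N, 80°E)

From cos δ = sin φ₁ sin φ₂ + cos φ₁ cos φ₂ cos Δλ, the central angle is δ ≈ 1.563 rad (89.6°). The total great-circle distance is δ·R ≈ 1.563 × 6371 ≈ 9959 km, so the target fraction is f = 4600/9959 ≈ 0.462.
Interpolate at f ≈ 0.462 with slerp weights a = sin((1−f)δ)/sin δ ≈ 0.745, b = sin(fδ)/sin δ ≈ 0.661.
p = a·p₁ + b·p₂ ≈ (0.159, 0.889, 0.430); φ = arcsin(p_z) ≈ 25.45°, λ = atan2(p_y, p_x) ≈ 79.87°.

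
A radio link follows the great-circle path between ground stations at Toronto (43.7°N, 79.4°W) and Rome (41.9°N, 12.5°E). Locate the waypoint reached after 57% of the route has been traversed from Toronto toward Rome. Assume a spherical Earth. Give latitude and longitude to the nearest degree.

The haversine formula gives a central angle δ ≈ 1.111 rad (63.7°) between the endpoints.
Interpolate at f = 0.57 with slerp weights a = sin((1−f)δ)/sin δ ≈ 0.513, b = sin(fδ)/sin δ ≈ 0.660.
p = a·p₁ + b·p₂ ≈ (0.548, -0.258, 0.796); φ = arcsin(p_z) ≈ 52.71°, λ = atan2(p_y, p_x) ≈ -25.22°.

≈ 53°N, 25°W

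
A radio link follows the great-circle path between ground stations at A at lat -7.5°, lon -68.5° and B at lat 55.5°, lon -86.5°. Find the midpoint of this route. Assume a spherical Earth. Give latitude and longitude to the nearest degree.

From cos δ = sin φ₁ sin φ₂ + cos φ₁ cos φ₂ cos Δλ, the central angle is δ ≈ 1.130 rad (64.8°).
Interpolate at f = 1/2 with slerp weights a = sin((1−f)δ)/sin δ ≈ 0.592, b = sin(fδ)/sin δ ≈ 0.592.
p = a·p₁ + b·p₂ ≈ (0.236, -0.881, 0.411); φ = arcsin(p_z) ≈ 24.24°, λ = atan2(p_y, p_x) ≈ -75.03°.

≈ lat 24°, lon -75°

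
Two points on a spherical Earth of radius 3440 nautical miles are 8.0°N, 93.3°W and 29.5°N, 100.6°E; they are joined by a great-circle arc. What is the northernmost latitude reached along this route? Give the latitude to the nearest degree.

≈ 71°N

The great circle lies in the plane with unit normal n̂ = (p₁ × p₂)/|p₁ × p₂|.
Here n̂_z ≈ -0.323; the vertex latitude is φ_max = arccos|n̂_z| ≈ 71.1°.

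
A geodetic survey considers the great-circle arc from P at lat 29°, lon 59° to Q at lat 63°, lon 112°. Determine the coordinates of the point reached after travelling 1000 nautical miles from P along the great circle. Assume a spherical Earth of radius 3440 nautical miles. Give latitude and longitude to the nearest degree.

≈ lat 43°, lon 70°

Write both endpoints as unit vectors p₁, p₂ with components (cos φ cos λ, cos φ sin λ, sin φ).
The central angle between the endpoints is δ = arccos(p₁·p₂) ≈ 0.835 rad (47.9°). The total great-circle distance is δ·R ≈ 0.835 × 3440 ≈ 2874 nmi, so the target fraction is f = 1000/2874 ≈ 0.348.
Interpolate at f ≈ 0.348 with slerp weights a = sin((1−f)δ)/sin δ ≈ 0.699, b = sin(fδ)/sin δ ≈ 0.387.
p = a·p₁ + b·p₂ ≈ (0.249, 0.687, 0.683); φ = arcsin(p_z) ≈ 43.09°, λ = atan2(p_y, p_x) ≈ 70.06°.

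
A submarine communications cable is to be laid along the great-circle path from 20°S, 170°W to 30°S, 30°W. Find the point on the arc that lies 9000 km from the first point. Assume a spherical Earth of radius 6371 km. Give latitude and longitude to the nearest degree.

≈ 51°S, 69°W

The haversine formula gives a central angle δ ≈ 2.040 rad (116.9°) between the endpoints. The total great-circle distance is δ·R ≈ 2.040 × 6371 ≈ 12998 km, so the target fraction is f = 9000/12998 ≈ 0.692.
Interpolate at f ≈ 0.692 with slerp weights a = sin((1−f)δ)/sin δ ≈ 0.658, b = sin(fδ)/sin δ ≈ 1.107.
p = a·p₁ + b·p₂ ≈ (0.221, -0.587, -0.779); φ = arcsin(p_z) ≈ -51.16°, λ = atan2(p_y, p_x) ≈ -69.35°.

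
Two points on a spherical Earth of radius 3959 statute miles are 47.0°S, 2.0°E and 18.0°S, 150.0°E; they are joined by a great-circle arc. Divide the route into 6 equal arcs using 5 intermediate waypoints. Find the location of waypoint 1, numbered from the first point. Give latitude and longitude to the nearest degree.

The haversine formula gives a central angle δ ≈ 1.901 rad (108.9°) between the endpoints.
Interpolate at f = 1/6 with slerp weights a = sin((1−f)δ)/sin δ ≈ 1.057, b = sin(fδ)/sin δ ≈ 0.329.
p = a·p₁ + b·p₂ ≈ (0.449, 0.182, -0.875); φ = arcsin(p_z) ≈ -61.02°, λ = atan2(p_y, p_x) ≈ 22.03°.

≈ 61°S, 22°E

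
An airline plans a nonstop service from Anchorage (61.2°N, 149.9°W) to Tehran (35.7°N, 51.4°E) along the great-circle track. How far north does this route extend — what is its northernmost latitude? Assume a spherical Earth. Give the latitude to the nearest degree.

The great circle lies in the plane with unit normal n̂ = (p₁ × p₂)/|p₁ × p₂|.
Here n̂_z ≈ -0.144; the vertex latitude is φ_max = arccos|n̂_z| ≈ 81.7°.

≈ 82°N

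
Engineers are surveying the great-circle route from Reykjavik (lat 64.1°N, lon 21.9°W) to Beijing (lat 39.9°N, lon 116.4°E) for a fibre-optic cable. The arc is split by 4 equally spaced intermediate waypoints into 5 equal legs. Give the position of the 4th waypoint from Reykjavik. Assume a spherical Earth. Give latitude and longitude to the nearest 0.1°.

≈ lat 53.2°N, lon 109.2°E

Convert each endpoint to a unit vector on the sphere (x = cos φ cos λ, y = cos φ sin λ, z = sin φ).
The central angle between the endpoints is δ = arccos(p₁·p₂) ≈ 1.238 rad (70.9°).
Interpolate at f = 4/5 with slerp weights a = sin((1−f)δ)/sin δ ≈ 0.259, b = sin(fδ)/sin δ ≈ 0.885.
p = a·p₁ + b·p₂ ≈ (-0.197, 0.566, 0.801); φ = arcsin(p_z) ≈ 53.20°, λ = atan2(p_y, p_x) ≈ 109.17°.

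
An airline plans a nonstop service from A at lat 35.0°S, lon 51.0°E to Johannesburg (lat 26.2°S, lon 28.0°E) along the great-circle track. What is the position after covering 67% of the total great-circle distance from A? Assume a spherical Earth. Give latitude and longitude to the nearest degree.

From cos δ = sin φ₁ sin φ₂ + cos φ₁ cos φ₂ cos Δλ, the central angle is δ ≈ 0.377 rad (21.6°).
Interpolate at f = 0.67 with slerp weights a = sin((1−f)δ)/sin δ ≈ 0.337, b = sin(fδ)/sin δ ≈ 0.679.
p = a·p₁ + b·p₂ ≈ (0.712, 0.501, -0.493); φ = arcsin(p_z) ≈ -29.54°, λ = atan2(p_y, p_x) ≈ 35.12°.

≈ lat 30°S, lon 35°E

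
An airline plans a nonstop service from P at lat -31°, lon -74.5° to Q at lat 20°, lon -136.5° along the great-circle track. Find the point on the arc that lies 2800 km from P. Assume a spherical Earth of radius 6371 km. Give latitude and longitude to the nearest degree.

Convert each endpoint to a unit vector on the sphere (x = cos φ cos λ, y = cos φ sin λ, z = sin φ).
The central angle between the endpoints is δ = arccos(p₁·p₂) ≈ 1.367 rad (78.3°). The total great-circle distance is δ·R ≈ 1.367 × 6371 ≈ 8712 km, so the target fraction is f = 2800/8712 ≈ 0.321.
Interpolate at f ≈ 0.321 with slerp weights a = sin((1−f)δ)/sin δ ≈ 0.817, b = sin(fδ)/sin δ ≈ 0.434.
p = a·p₁ + b·p₂ ≈ (-0.109, -0.956, -0.272); φ = arcsin(p_z) ≈ -15.80°, λ = atan2(p_y, p_x) ≈ -96.50°.

≈ lat -16°, lon -97°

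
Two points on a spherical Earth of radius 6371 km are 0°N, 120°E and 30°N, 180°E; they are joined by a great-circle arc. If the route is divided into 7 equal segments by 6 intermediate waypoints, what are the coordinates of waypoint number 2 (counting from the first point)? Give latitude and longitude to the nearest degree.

≈ 10°N, 135°E

Write both endpoints as unit vectors p₁, p₂ with components (cos φ cos λ, cos φ sin λ, sin φ).
The central angle between the endpoints is δ = arccos(p₁·p₂) ≈ 1.123 rad (64.3°).
Interpolate at f = 2/7 with slerp weights a = sin((1−f)δ)/sin δ ≈ 0.797, b = sin(fδ)/sin δ ≈ 0.350.
p = a·p₁ + b·p₂ ≈ (-0.702, 0.691, 0.175); φ = arcsin(p_z) ≈ 10.07°, λ = atan2(p_y, p_x) ≈ 135.46°.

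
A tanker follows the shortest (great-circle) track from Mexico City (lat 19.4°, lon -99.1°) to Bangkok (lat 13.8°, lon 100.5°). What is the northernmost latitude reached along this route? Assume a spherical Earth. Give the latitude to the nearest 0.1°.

≈ 60.4°

The great circle lies in the plane with unit normal n̂ = (p₁ × p₂)/|p₁ × p₂|.
Here n̂_z ≈ -0.495; the vertex latitude is φ_max = arccos|n̂_z| ≈ 60.4°.
Check via Clairaut: cos φ_max = |cos φ₁| · sin C = cos(19.4°)·sin(31.6°) ≈ 0.495, again giving ≈ 60.4°.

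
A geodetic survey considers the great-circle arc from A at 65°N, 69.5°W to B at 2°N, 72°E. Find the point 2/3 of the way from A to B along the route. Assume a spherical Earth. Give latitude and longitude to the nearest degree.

≈ 36°N, 60°E

The haversine formula gives a central angle δ ≈ 1.874 rad (107.4°) between the endpoints.
Interpolate at f = 2/3 with slerp weights a = sin((1−f)δ)/sin δ ≈ 0.613, b = sin(fδ)/sin δ ≈ 0.994.
p = a·p₁ + b·p₂ ≈ (0.398, 0.702, 0.590); φ = arcsin(p_z) ≈ 36.17°, λ = atan2(p_y, p_x) ≈ 60.48°.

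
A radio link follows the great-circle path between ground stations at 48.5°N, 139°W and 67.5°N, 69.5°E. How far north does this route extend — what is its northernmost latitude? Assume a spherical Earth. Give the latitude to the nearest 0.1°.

The great circle lies in the plane with unit normal n̂ = (p₁ × p₂)/|p₁ × p₂|.
Here n̂_z ≈ -0.137; the vertex latitude is φ_max = arccos|n̂_z| ≈ 82.1°.
Check via Clairaut: cos φ_max = |cos φ₁| · sin C = cos(48.5°)·sin(11.9°) ≈ 0.137, again giving ≈ 82.1°.

≈ 82.1°N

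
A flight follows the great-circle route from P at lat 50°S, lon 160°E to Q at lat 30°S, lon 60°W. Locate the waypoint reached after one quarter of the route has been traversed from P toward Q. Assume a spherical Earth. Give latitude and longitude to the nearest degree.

≈ lat 66°S, lon 167°W

The haversine formula gives a central angle δ ≈ 1.614 rad (92.5°) between the endpoints.
Interpolate at f = 1/4 with slerp weights a = sin((1−f)δ)/sin δ ≈ 0.937, b = sin(fδ)/sin δ ≈ 0.393.
p = a·p₁ + b·p₂ ≈ (-0.396, -0.089, -0.914); φ = arcsin(p_z) ≈ -66.08°, λ = atan2(p_y, p_x) ≈ -167.34°.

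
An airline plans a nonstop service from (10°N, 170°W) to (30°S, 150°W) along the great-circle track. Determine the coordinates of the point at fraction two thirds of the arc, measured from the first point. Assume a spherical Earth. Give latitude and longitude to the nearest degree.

≈ (17°S, 157°W)

From cos δ = sin φ₁ sin φ₂ + cos φ₁ cos φ₂ cos Δλ, the central angle is δ ≈ 0.775 rad (44.4°).
Interpolate at f = 2/3 with slerp weights a = sin((1−f)δ)/sin δ ≈ 0.365, b = sin(fδ)/sin δ ≈ 0.706.
p = a·p₁ + b·p₂ ≈ (-0.884, -0.368, -0.290); φ = arcsin(p_z) ≈ -16.83°, λ = atan2(p_y, p_x) ≈ -157.38°.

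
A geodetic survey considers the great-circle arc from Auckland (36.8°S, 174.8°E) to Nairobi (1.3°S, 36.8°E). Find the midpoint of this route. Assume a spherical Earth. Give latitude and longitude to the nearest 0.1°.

≈ (42.8°S, 89.7°E)

Convert each endpoint to a unit vector on the sphere (x = cos φ cos λ, y = cos φ sin λ, z = sin φ).
The central angle between the endpoints is δ = arccos(p₁·p₂) ≈ 2.191 rad (125.5°).
Interpolate at f = 1/2 with slerp weights a = sin((1−f)δ)/sin δ ≈ 1.093, b = sin(fδ)/sin δ ≈ 1.093.
p = a·p₁ + b·p₂ ≈ (0.003, 0.734, -0.679); φ = arcsin(p_z) ≈ -42.80°, λ = atan2(p_y, p_x) ≈ 89.74°.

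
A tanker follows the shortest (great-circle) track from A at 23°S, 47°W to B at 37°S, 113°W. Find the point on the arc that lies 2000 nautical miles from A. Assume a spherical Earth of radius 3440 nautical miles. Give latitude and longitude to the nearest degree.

≈ 36°S, 83°W

Write both endpoints as unit vectors p₁, p₂ with components (cos φ cos λ, cos φ sin λ, sin φ).
The central angle between the endpoints is δ = arccos(p₁·p₂) ≈ 1.007 rad (57.7°). The total great-circle distance is δ·R ≈ 1.007 × 3440 ≈ 3465 nmi, so the target fraction is f = 2000/3465 ≈ 0.577.
Interpolate at f ≈ 0.577 with slerp weights a = sin((1−f)δ)/sin δ ≈ 0.489, b = sin(fδ)/sin δ ≈ 0.650.
p = a·p₁ + b·p₂ ≈ (0.104, -0.807, -0.582); φ = arcsin(p_z) ≈ -35.58°, λ = atan2(p_y, p_x) ≈ -82.65°.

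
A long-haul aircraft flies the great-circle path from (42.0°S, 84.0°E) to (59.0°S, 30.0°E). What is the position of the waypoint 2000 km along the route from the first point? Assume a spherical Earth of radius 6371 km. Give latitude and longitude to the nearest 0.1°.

≈ (53.3°S, 63.0°E)

Write both endpoints as unit vectors p₁, p₂ with components (cos φ cos λ, cos φ sin λ, sin φ).
The central angle between the endpoints is δ = arccos(p₁·p₂) ≈ 0.646 rad (37.0°). The total great-circle distance is δ·R ≈ 0.646 × 6371 ≈ 4115 km, so the target fraction is f = 2000/4115 ≈ 0.486.
Interpolate at f ≈ 0.486 with slerp weights a = sin((1−f)δ)/sin δ ≈ 0.541, b = sin(fδ)/sin δ ≈ 0.513.
p = a·p₁ + b·p₂ ≈ (0.271, 0.532, -0.802); φ = arcsin(p_z) ≈ -53.33°, λ = atan2(p_y, p_x) ≈ 63.03°.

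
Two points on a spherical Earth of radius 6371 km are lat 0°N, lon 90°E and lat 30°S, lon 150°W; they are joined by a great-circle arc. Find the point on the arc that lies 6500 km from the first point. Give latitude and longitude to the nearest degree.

≈ lat 28°S, lon 144°E

Write both endpoints as unit vectors p₁, p₂ with components (cos φ cos λ, cos φ sin λ, sin φ).
The central angle between the endpoints is δ = arccos(p₁·p₂) ≈ 2.019 rad (115.7°). The total great-circle distance is δ·R ≈ 2.019 × 6371 ≈ 12861 km, so the target fraction is f = 6500/12861 ≈ 0.505.
Interpolate at f ≈ 0.505 with slerp weights a = sin((1−f)δ)/sin δ ≈ 0.933, b = sin(fδ)/sin δ ≈ 0.945.
p = a·p₁ + b·p₂ ≈ (-0.709, 0.523, -0.473); φ = arcsin(p_z) ≈ -28.21°, λ = atan2(p_y, p_x) ≈ 143.58°.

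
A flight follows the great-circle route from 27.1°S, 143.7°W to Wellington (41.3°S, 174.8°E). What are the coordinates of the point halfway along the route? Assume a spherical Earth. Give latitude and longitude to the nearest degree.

The haversine formula gives a central angle δ ≈ 0.641 rad (36.7°) between the endpoints.
Interpolate at f = 1/2 with slerp weights a = sin((1−f)δ)/sin δ ≈ 0.527, b = sin(fδ)/sin δ ≈ 0.527.
p = a·p₁ + b·p₂ ≈ (-0.772, -0.242, -0.588); φ = arcsin(p_z) ≈ -35.99°, λ = atan2(p_y, p_x) ≈ -162.61°.

≈ 36°S, 163°W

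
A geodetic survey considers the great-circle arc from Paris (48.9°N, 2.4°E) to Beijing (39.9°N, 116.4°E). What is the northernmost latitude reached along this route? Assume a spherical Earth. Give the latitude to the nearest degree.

≈ 61°N

The great circle lies in the plane with unit normal n̂ = (p₁ × p₂)/|p₁ × p₂|.
Here n̂_z ≈ +0.480; the vertex latitude is φ_max = arccos|n̂_z| ≈ 61.3°.
Check via Clairaut: cos φ_max = |cos φ₁| · sin C = cos(48.9°)·sin(46.9°) ≈ 0.480, again giving ≈ 61.3°.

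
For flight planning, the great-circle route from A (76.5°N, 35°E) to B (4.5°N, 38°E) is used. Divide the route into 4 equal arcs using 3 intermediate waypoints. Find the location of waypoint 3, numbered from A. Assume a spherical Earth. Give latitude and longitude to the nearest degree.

≈ (23°N, 38°E)

Convert each endpoint to a unit vector on the sphere (x = cos φ cos λ, y = cos φ sin λ, z = sin φ).
The central angle between the endpoints is δ = arccos(p₁·p₂) ≈ 1.257 rad (72.0°).
Interpolate at f = 3/4 with slerp weights a = sin((1−f)δ)/sin δ ≈ 0.325, b = sin(fδ)/sin δ ≈ 0.851.
p = a·p₁ + b·p₂ ≈ (0.730, 0.566, 0.383); φ = arcsin(p_z) ≈ 22.50°, λ = atan2(p_y, p_x) ≈ 37.75°.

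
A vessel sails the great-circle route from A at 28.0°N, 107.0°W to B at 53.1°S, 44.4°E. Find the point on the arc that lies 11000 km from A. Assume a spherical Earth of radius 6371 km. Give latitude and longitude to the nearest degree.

Write both endpoints as unit vectors p₁, p₂ with components (cos φ cos λ, cos φ sin λ, sin φ).
The central angle between the endpoints is δ = arccos(p₁·p₂) ≈ 2.570 rad (147.2°). The total great-circle distance is δ·R ≈ 2.570 × 6371 ≈ 16372 km, so the target fraction is f = 11000/16372 ≈ 0.672.
Interpolate at f ≈ 0.672 with slerp weights a = sin((1−f)δ)/sin δ ≈ 1.380, b = sin(fδ)/sin δ ≈ 1.825.
p = a·p₁ + b·p₂ ≈ (0.427, -0.398, -0.812); φ = arcsin(p_z) ≈ -54.29°, λ = atan2(p_y, p_x) ≈ -43.01°.

≈ 54°S, 43°W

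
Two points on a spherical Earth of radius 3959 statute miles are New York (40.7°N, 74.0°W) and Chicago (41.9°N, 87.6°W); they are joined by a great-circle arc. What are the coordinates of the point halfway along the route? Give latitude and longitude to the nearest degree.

Convert each endpoint to a unit vector on the sphere (x = cos φ cos λ, y = cos φ sin λ, z = sin φ).
The central angle between the endpoints is δ = arccos(p₁·p₂) ≈ 0.179 rad (10.3°).
Interpolate at f = 1/2 with slerp weights a = sin((1−f)δ)/sin δ ≈ 0.502, b = sin(fδ)/sin δ ≈ 0.502.
p = a·p₁ + b·p₂ ≈ (0.121, -0.739, 0.663); φ = arcsin(p_z) ≈ 41.50°, λ = atan2(p_y, p_x) ≈ -80.74°.

≈ 42°N, 81°W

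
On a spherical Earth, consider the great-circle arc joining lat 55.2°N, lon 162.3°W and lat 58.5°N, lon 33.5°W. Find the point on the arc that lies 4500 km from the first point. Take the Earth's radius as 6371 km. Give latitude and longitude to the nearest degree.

The haversine formula gives a central angle δ ≈ 1.032 rad (59.1°) between the endpoints. The total great-circle distance is δ·R ≈ 1.032 × 6371 ≈ 6573 km, so the target fraction is f = 4500/6573 ≈ 0.685.
Interpolate at f ≈ 0.685 with slerp weights a = sin((1−f)δ)/sin δ ≈ 0.373, b = sin(fδ)/sin δ ≈ 0.756.
p = a·p₁ + b·p₂ ≈ (0.127, -0.283, 0.951); φ = arcsin(p_z) ≈ 71.94°, λ = atan2(p_y, p_x) ≈ -65.82°.

≈ lat 72°N, lon 66°W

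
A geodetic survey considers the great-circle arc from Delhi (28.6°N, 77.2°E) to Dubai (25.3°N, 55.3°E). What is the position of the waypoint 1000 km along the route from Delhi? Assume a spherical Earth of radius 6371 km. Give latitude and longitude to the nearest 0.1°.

Convert each endpoint to a unit vector on the sphere (x = cos φ cos λ, y = cos φ sin λ, z = sin φ).
The central angle between the endpoints is δ = arccos(p₁·p₂) ≈ 0.345 rad (19.8°). The total great-circle distance is δ·R ≈ 0.345 × 6371 ≈ 2198 km, so the target fraction is f = 1000/2198 ≈ 0.455.
Interpolate at f ≈ 0.455 with slerp weights a = sin((1−f)δ)/sin δ ≈ 0.553, b = sin(fδ)/sin δ ≈ 0.462.
p = a·p₁ + b·p₂ ≈ (0.345, 0.817, 0.462); φ = arcsin(p_z) ≈ 27.52°, λ = atan2(p_y, p_x) ≈ 67.08°.

≈ (27.5°N, 67.1°E)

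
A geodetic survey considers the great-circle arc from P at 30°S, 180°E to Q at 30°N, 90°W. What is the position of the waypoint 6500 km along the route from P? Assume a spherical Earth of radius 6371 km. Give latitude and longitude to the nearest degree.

≈ 4°N, 130°W

Convert each endpoint to a unit vector on the sphere (x = cos φ cos λ, y = cos φ sin λ, z = sin φ).
The central angle between the endpoints is δ = arccos(p₁·p₂) ≈ 1.823 rad (104.5°). The total great-circle distance is δ·R ≈ 1.823 × 6371 ≈ 11617 km, so the target fraction is f = 6500/11617 ≈ 0.560.
Interpolate at f ≈ 0.560 with slerp weights a = sin((1−f)δ)/sin δ ≈ 0.743, b = sin(fδ)/sin δ ≈ 0.880.
p = a·p₁ + b·p₂ ≈ (-0.644, -0.762, 0.068); φ = arcsin(p_z) ≈ 3.93°, λ = atan2(p_y, p_x) ≈ -130.18°.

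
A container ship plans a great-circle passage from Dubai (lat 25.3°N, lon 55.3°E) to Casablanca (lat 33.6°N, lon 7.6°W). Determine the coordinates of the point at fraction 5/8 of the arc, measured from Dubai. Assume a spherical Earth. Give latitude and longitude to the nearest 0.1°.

Write both endpoints as unit vectors p₁, p₂ with components (cos φ cos λ, cos φ sin λ, sin φ).
The central angle between the endpoints is δ = arccos(p₁·p₂) ≈ 0.953 rad (54.6°).
Interpolate at f = 5/8 with slerp weights a = sin((1−f)δ)/sin δ ≈ 0.429, b = sin(fδ)/sin δ ≈ 0.688.
p = a·p₁ + b·p₂ ≈ (0.789, 0.243, 0.564); φ = arcsin(p_z) ≈ 34.35°, λ = atan2(p_y, p_x) ≈ 17.13°.

≈ lat 34.3°N, lon 17.1°E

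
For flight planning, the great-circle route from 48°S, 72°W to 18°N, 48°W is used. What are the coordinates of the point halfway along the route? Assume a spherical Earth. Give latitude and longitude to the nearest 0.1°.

Write both endpoints as unit vectors p₁, p₂ with components (cos φ cos λ, cos φ sin λ, sin φ).
The central angle between the endpoints is δ = arccos(p₁·p₂) ≈ 1.211 rad (69.4°).
Interpolate at f = 1/2 with slerp weights a = sin((1−f)δ)/sin δ ≈ 0.608, b = sin(fδ)/sin δ ≈ 0.608.
p = a·p₁ + b·p₂ ≈ (0.513, -0.817, -0.264); φ = arcsin(p_z) ≈ -15.31°, λ = atan2(p_y, p_x) ≈ -57.88°.

≈ 15.3°S, 57.9°W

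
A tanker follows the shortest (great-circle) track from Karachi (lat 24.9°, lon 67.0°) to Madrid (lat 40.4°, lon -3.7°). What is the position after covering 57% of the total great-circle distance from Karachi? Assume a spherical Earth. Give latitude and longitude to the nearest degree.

Convert each endpoint to a unit vector on the sphere (x = cos φ cos λ, y = cos φ sin λ, z = sin φ).
The central angle between the endpoints is δ = arccos(p₁·p₂) ≈ 1.046 rad (59.9°).
Interpolate at f = 0.57 with slerp weights a = sin((1−f)δ)/sin δ ≈ 0.502, b = sin(fδ)/sin δ ≈ 0.649.
p = a·p₁ + b·p₂ ≈ (0.671, 0.388, 0.632); φ = arcsin(p_z) ≈ 39.20°, λ = atan2(p_y, p_x) ≈ 30.01°.

≈ lat 39°, lon 30°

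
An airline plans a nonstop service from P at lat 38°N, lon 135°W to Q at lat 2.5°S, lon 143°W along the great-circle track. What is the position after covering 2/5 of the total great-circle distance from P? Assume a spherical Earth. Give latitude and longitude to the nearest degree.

≈ lat 22°N, lon 139°W

Write both endpoints as unit vectors p₁, p₂ with components (cos φ cos λ, cos φ sin λ, sin φ).
The central angle between the endpoints is δ = arccos(p₁·p₂) ≈ 0.719 rad (41.2°).
Interpolate at f = 2/5 with slerp weights a = sin((1−f)δ)/sin δ ≈ 0.635, b = sin(fδ)/sin δ ≈ 0.431.
p = a·p₁ + b·p₂ ≈ (-0.697, -0.613, 0.372); φ = arcsin(p_z) ≈ 21.84°, λ = atan2(p_y, p_x) ≈ -138.70°.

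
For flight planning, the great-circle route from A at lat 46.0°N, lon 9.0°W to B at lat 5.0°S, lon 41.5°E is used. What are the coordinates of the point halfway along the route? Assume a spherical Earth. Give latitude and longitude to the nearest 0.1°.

Write both endpoints as unit vectors p₁, p₂ with components (cos φ cos λ, cos φ sin λ, sin φ).
The central angle between the endpoints is δ = arccos(p₁·p₂) ≈ 1.184 rad (67.8°).
Interpolate at f = 1/2 with slerp weights a = sin((1−f)δ)/sin δ ≈ 0.602, b = sin(fδ)/sin δ ≈ 0.602.
p = a·p₁ + b·p₂ ≈ (0.863, 0.332, 0.381); φ = arcsin(p_z) ≈ 22.39°, λ = atan2(p_y, p_x) ≈ 21.06°.

≈ lat 22.4°N, lon 21.1°E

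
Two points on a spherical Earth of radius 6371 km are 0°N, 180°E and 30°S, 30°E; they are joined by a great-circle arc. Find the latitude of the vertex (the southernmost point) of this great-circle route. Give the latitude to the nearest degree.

≈ 49°S

The great circle lies in the plane with unit normal n̂ = (p₁ × p₂)/|p₁ × p₂|.
Here n̂_z ≈ -0.655; the vertex latitude is φ_max = arccos|n̂_z| ≈ 49.1°.
Check via Clairaut: cos φ_max = |cos φ₁| · sin C = cos(0.0°)·sin(139.1°) ≈ 0.655, again giving ≈ 49.1°.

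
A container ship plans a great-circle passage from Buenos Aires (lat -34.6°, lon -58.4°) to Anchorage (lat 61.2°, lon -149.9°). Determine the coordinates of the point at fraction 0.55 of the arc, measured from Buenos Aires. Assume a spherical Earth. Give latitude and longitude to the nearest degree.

Convert each endpoint to a unit vector on the sphere (x = cos φ cos λ, y = cos φ sin λ, z = sin φ).
The central angle between the endpoints is δ = arccos(p₁·p₂) ≈ 2.104 rad (120.5°).
Interpolate at f = 0.55 with slerp weights a = sin((1−f)δ)/sin δ ≈ 0.942, b = sin(fδ)/sin δ ≈ 1.063.
p = a·p₁ + b·p₂ ≈ (-0.037, -0.917, 0.397); φ = arcsin(p_z) ≈ 23.36°, λ = atan2(p_y, p_x) ≈ -92.29°.

≈ lat 23°, lon -92°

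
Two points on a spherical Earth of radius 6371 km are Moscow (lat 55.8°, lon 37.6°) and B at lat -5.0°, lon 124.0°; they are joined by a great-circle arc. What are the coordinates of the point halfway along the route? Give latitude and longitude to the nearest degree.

Write both endpoints as unit vectors p₁, p₂ with components (cos φ cos λ, cos φ sin λ, sin φ).
The central angle between the endpoints is δ = arccos(p₁·p₂) ≈ 1.608 rad (92.1°).
Interpolate at f = 1/2 with slerp weights a = sin((1−f)δ)/sin δ ≈ 0.721, b = sin(fδ)/sin δ ≈ 0.721.
p = a·p₁ + b·p₂ ≈ (-0.081, 0.842, 0.533); φ = arcsin(p_z) ≈ 32.22°, λ = atan2(p_y, p_x) ≈ 95.46°.

≈ lat 32°, lon 95°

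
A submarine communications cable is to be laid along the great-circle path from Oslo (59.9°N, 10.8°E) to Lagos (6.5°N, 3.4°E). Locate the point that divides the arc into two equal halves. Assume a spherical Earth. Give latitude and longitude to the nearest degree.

≈ 33°N, 6°E

Convert each endpoint to a unit vector on the sphere (x = cos φ cos λ, y = cos φ sin λ, z = sin φ).
The central angle between the endpoints is δ = arccos(p₁·p₂) ≈ 0.937 rad (53.7°).
Interpolate at f = 1/2 with slerp weights a = sin((1−f)δ)/sin δ ≈ 0.560, b = sin(fδ)/sin δ ≈ 0.560.
p = a·p₁ + b·p₂ ≈ (0.832, 0.086, 0.548); φ = arcsin(p_z) ≈ 33.25°, λ = atan2(p_y, p_x) ≈ 5.88°.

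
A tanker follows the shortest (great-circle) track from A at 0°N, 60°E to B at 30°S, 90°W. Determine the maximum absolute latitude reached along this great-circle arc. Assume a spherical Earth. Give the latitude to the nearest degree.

≈ 49°S

The great circle lies in the plane with unit normal n̂ = (p₁ × p₂)/|p₁ × p₂|.
Here n̂_z ≈ -0.655; the vertex latitude is φ_max = arccos|n̂_z| ≈ 49.1°.
Check via Clairaut: cos φ_max = |cos φ₁| · sin C = cos(0.0°)·sin(139.1°) ≈ 0.655, again giving ≈ 49.1°.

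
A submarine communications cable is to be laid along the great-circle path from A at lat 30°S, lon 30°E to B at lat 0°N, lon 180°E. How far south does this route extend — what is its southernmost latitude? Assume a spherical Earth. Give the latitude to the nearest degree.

The great circle lies in the plane with unit normal n̂ = (p₁ × p₂)/|p₁ × p₂|.
Here n̂_z ≈ +0.655; the vertex latitude is φ_max = arccos|n̂_z| ≈ 49.1°.
Check via Clairaut: cos φ_max = |cos φ₁| · sin C = cos(30.0°)·sin(130.9°) ≈ 0.655, again giving ≈ 49.1°.

≈ 49°S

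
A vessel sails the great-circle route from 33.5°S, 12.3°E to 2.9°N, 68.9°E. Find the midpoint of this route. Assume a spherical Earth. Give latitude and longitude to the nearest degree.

≈ 17°S, 43°E

Write both endpoints as unit vectors p₁, p₂ with components (cos φ cos λ, cos φ sin λ, sin φ).
The central angle between the endpoints is δ = arccos(p₁·p₂) ≈ 1.126 rad (64.5°).
Interpolate at f = 1/2 with slerp weights a = sin((1−f)δ)/sin δ ≈ 0.591, b = sin(fδ)/sin δ ≈ 0.591.
p = a·p₁ + b·p₂ ≈ (0.694, 0.656, -0.296); φ = arcsin(p_z) ≈ -17.24°, λ = atan2(p_y, p_x) ≈ 43.37°.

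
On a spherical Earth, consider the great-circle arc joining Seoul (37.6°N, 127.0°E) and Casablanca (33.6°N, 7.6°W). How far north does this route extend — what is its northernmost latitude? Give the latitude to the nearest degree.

≈ 62°N

The great circle lies in the plane with unit normal n̂ = (p₁ × p₂)/|p₁ × p₂|.
Here n̂_z ≈ -0.474; the vertex latitude is φ_max = arccos|n̂_z| ≈ 61.7°.
Check via Clairaut: cos φ_max = |cos φ₁| · sin C = cos(37.6°)·sin(36.7°) ≈ 0.474, again giving ≈ 61.7°.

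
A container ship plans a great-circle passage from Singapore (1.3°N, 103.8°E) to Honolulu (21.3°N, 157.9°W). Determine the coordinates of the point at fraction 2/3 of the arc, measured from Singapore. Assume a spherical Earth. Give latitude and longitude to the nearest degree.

≈ 20°N, 167°E

From cos δ = sin φ₁ sin φ₂ + cos φ₁ cos φ₂ cos Δλ, the central angle is δ ≈ 1.697 rad (97.3°).
Interpolate at f = 2/3 with slerp weights a = sin((1−f)δ)/sin δ ≈ 0.540, b = sin(fδ)/sin δ ≈ 0.912.
p = a·p₁ + b·p₂ ≈ (-0.916, 0.205, 0.344); φ = arcsin(p_z) ≈ 20.10°, λ = atan2(p_y, p_x) ≈ 167.40°.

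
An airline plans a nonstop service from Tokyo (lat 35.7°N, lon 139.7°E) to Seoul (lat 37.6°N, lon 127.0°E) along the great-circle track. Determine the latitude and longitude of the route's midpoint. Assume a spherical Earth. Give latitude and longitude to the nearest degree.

≈ lat 37°N, lon 133°E

Write both endpoints as unit vectors p₁, p₂ with components (cos φ cos λ, cos φ sin λ, sin φ).
The central angle between the endpoints is δ = arccos(p₁·p₂) ≈ 0.181 rad (10.4°).
Interpolate at f = 1/2 with slerp weights a = sin((1−f)δ)/sin δ ≈ 0.502, b = sin(fδ)/sin δ ≈ 0.502.
p = a·p₁ + b·p₂ ≈ (-0.550, 0.581, 0.599); φ = arcsin(p_z) ≈ 36.82°, λ = atan2(p_y, p_x) ≈ 133.43°.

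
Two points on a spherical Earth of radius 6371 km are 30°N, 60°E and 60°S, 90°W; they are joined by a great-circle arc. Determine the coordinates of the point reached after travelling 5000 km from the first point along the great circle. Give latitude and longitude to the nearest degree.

Write both endpoints as unit vectors p₁, p₂ with components (cos φ cos λ, cos φ sin λ, sin φ).
The central angle between the endpoints is δ = arccos(p₁·p₂) ≈ 2.512 rad (143.9°). The total great-circle distance is δ·R ≈ 2.512 × 6371 ≈ 16001 km, so the target fraction is f = 5000/16001 ≈ 0.312.
Interpolate at f ≈ 0.312 with slerp weights a = sin((1−f)δ)/sin δ ≈ 1.677, b = sin(fδ)/sin δ ≈ 1.199.
p = a·p₁ + b·p₂ ≈ (0.726, 0.658, -0.200); φ = arcsin(p_z) ≈ -11.56°, λ = atan2(p_y, p_x) ≈ 42.18°.

≈ 12°S, 42°E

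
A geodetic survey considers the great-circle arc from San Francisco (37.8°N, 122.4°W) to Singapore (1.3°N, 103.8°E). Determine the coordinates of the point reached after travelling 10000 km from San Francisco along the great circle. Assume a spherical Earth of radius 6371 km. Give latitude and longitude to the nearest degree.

≈ 24°N, 127°E

Write both endpoints as unit vectors p₁, p₂ with components (cos φ cos λ, cos φ sin λ, sin φ).
The central angle between the endpoints is δ = arccos(p₁·p₂) ≈ 2.133 rad (122.2°). The total great-circle distance is δ·R ≈ 2.133 × 6371 ≈ 13588 km, so the target fraction is f = 10000/13588 ≈ 0.736.
Interpolate at f ≈ 0.736 with slerp weights a = sin((1−f)δ)/sin δ ≈ 0.631, b = sin(fδ)/sin δ ≈ 1.182.
p = a·p₁ + b·p₂ ≈ (-0.549, 0.726, 0.413); φ = arcsin(p_z) ≈ 24.42°, λ = atan2(p_y, p_x) ≈ 127.08°.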